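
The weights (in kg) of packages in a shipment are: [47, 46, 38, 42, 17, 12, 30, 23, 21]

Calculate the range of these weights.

35

Step 1: Identify the maximum value: max = 47
Step 2: Identify the minimum value: min = 12
Step 3: Range = max - min = 47 - 12 = 35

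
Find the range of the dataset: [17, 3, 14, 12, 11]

14

Step 1: Identify the maximum value: max = 17
Step 2: Identify the minimum value: min = 3
Step 3: Range = max - min = 17 - 3 = 14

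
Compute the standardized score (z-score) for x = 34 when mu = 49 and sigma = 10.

-1.5

Step 1: Recall the z-score formula: z = (x - mu) / sigma
Step 2: Substitute values: z = (34 - 49) / 10
Step 3: z = -15 / 10 = -1.5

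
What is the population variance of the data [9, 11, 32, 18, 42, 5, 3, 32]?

185.5

Step 1: Compute the mean: (9 + 11 + 32 + 18 + 42 + 5 + 3 + 32) / 8 = 19
Step 2: Compute squared deviations from the mean:
  (9 - 19)^2 = 100
  (11 - 19)^2 = 64
  (32 - 19)^2 = 169
  (18 - 19)^2 = 1
  (42 - 19)^2 = 529
  (5 - 19)^2 = 196
  (3 - 19)^2 = 256
  (32 - 19)^2 = 169
Step 3: Sum of squared deviations = 1484
Step 4: Population variance = 1484 / 8 = 185.5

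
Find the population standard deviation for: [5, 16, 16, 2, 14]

5.9195

Step 1: Compute the mean: 10.6
Step 2: Sum of squared deviations from the mean: 175.2
Step 3: Population variance = 175.2 / 5 = 35.04
Step 4: Standard deviation = sqrt(35.04) = 5.9195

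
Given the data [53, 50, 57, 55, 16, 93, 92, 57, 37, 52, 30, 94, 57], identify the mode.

57

Step 1: Count the frequency of each value:
  16: appears 1 time(s)
  30: appears 1 time(s)
  37: appears 1 time(s)
  50: appears 1 time(s)
  52: appears 1 time(s)
  53: appears 1 time(s)
  55: appears 1 time(s)
  57: appears 3 time(s)
  92: appears 1 time(s)
  93: appears 1 time(s)
  94: appears 1 time(s)
Step 2: The value 57 appears most frequently (3 times).
Step 3: Mode = 57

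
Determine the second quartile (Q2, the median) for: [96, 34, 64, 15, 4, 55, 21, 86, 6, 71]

44.5

Step 1: Sort the data: [4, 6, 15, 21, 34, 55, 64, 71, 86, 96]
Step 2: n = 10
Step 3: Q2 is the median. Since n is even, it is the average of the values at positions 5 and 6:
  Q2 = (34 + 55) / 2 = 44.5
Step 4: Q2 = 44.5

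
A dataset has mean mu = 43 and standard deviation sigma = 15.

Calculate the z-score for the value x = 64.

1.4

Step 1: Recall the z-score formula: z = (x - mu) / sigma
Step 2: Substitute values: z = (64 - 43) / 15
Step 3: z = 21 / 15 = 1.4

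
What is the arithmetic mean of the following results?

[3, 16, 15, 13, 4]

10.2

Step 1: Sum all values: 3 + 16 + 15 + 13 + 4 = 51
Step 2: Count the number of values: n = 5
Step 3: Mean = sum / n = 51 / 5 = 10.2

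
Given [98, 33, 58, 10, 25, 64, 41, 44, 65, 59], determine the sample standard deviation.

24.7209

Step 1: Compute the mean: 49.7
Step 2: Sum of squared deviations from the mean: 5500.1
Step 3: Sample variance = 5500.1 / 9 = 611.1222
Step 4: Standard deviation = sqrt(611.1222) = 24.7209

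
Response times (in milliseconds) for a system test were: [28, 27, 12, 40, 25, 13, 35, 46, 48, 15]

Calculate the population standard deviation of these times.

12.5256

Step 1: Compute the mean: 28.9
Step 2: Sum of squared deviations from the mean: 1568.9
Step 3: Population variance = 1568.9 / 10 = 156.89
Step 4: Standard deviation = sqrt(156.89) = 12.5256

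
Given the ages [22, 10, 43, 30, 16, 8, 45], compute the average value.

24.8571

Step 1: Sum all values: 22 + 10 + 43 + 30 + 16 + 8 + 45 = 174
Step 2: Count the number of values: n = 7
Step 3: Mean = sum / n = 174 / 7 = 24.8571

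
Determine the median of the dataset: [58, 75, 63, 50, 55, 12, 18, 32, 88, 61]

56.5

Step 1: Sort the data in ascending order: [12, 18, 32, 50, 55, 58, 61, 63, 75, 88]
Step 2: The number of values is n = 10.
Step 3: Since n is even, the median is the average of positions 5 and 6:
  Median = (55 + 58) / 2 = 56.5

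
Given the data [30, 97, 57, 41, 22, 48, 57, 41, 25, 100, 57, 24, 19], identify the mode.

57

Step 1: Count the frequency of each value:
  19: appears 1 time(s)
  22: appears 1 time(s)
  24: appears 1 time(s)
  25: appears 1 time(s)
  30: appears 1 time(s)
  41: appears 2 time(s)
  48: appears 1 time(s)
  57: appears 3 time(s)
  97: appears 1 time(s)
  100: appears 1 time(s)
Step 2: The value 57 appears most frequently (3 times).
Step 3: Mode = 57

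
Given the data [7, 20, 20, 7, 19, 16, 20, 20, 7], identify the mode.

20

Step 1: Count the frequency of each value:
  7: appears 3 time(s)
  16: appears 1 time(s)
  19: appears 1 time(s)
  20: appears 4 time(s)
Step 2: The value 20 appears most frequently (4 times).
Step 3: Mode = 20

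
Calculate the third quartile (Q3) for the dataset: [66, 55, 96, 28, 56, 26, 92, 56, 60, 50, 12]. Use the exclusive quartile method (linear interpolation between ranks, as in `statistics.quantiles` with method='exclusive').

66

Step 1: Sort the data: [12, 26, 28, 50, 55, 56, 56, 60, 66, 92, 96]
Step 2: n = 11
Step 3: Using the exclusive quartile method:
  Q1 = 28
  Q2 (median) = 56
  Q3 = 66
  IQR = Q3 - Q1 = 66 - 28 = 38
Step 4: Q3 = 66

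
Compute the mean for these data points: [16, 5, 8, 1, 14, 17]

10.1667

Step 1: Sum all values: 16 + 5 + 8 + 1 + 14 + 17 = 61
Step 2: Count the number of values: n = 6
Step 3: Mean = sum / n = 61 / 6 = 10.1667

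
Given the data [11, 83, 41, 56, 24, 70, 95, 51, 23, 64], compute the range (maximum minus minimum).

84

Step 1: Identify the maximum value: max = 95
Step 2: Identify the minimum value: min = 11
Step 3: Range = max - min = 95 - 11 = 84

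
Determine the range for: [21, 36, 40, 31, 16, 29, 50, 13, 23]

37

Step 1: Identify the maximum value: max = 50
Step 2: Identify the minimum value: min = 13
Step 3: Range = max - min = 50 - 13 = 37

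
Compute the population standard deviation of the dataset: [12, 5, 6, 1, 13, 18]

5.6984

Step 1: Compute the mean: 9.1667
Step 2: Sum of squared deviations from the mean: 194.8333
Step 3: Population variance = 194.8333 / 6 = 32.4722
Step 4: Standard deviation = sqrt(32.4722) = 5.6984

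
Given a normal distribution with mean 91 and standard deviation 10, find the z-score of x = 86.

-0.5

Step 1: Recall the z-score formula: z = (x - mu) / sigma
Step 2: Substitute values: z = (86 - 91) / 10
Step 3: z = -5 / 10 = -0.5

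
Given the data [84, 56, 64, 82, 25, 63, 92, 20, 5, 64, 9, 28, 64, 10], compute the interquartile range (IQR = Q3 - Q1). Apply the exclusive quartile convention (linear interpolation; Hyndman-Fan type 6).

51

Step 1: Sort the data: [5, 9, 10, 20, 25, 28, 56, 63, 64, 64, 64, 82, 84, 92]
Step 2: n = 14
Step 3: Using the exclusive quartile method:
  Q1 = 17.5
  Q2 (median) = 59.5
  Q3 = 68.5
  IQR = Q3 - Q1 = 68.5 - 17.5 = 51
Step 4: IQR = 51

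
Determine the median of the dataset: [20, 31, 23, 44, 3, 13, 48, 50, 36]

31

Step 1: Sort the data in ascending order: [3, 13, 20, 23, 31, 36, 44, 48, 50]
Step 2: The number of values is n = 9.
Step 3: Since n is odd, the median is the middle value at position 5: 31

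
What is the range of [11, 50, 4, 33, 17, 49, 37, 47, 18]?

46

Step 1: Identify the maximum value: max = 50
Step 2: Identify the minimum value: min = 4
Step 3: Range = max - min = 50 - 4 = 46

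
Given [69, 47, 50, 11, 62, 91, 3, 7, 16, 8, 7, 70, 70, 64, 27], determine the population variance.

840.5156

Step 1: Compute the mean: (69 + 47 + 50 + 11 + 62 + 91 + 3 + 7 + 16 + 8 + 7 + 70 + 70 + 64 + 27) / 15 = 40.1333
Step 2: Compute squared deviations from the mean:
  (69 - 40.1333)^2 = 833.2844
  (47 - 40.1333)^2 = 47.1511
  (50 - 40.1333)^2 = 97.3511
  (11 - 40.1333)^2 = 848.7511
  (62 - 40.1333)^2 = 478.1511
  (91 - 40.1333)^2 = 2587.4178
  (3 - 40.1333)^2 = 1378.8844
  (7 - 40.1333)^2 = 1097.8178
  (16 - 40.1333)^2 = 582.4178
  (8 - 40.1333)^2 = 1032.5511
  (7 - 40.1333)^2 = 1097.8178
  (70 - 40.1333)^2 = 892.0178
  (70 - 40.1333)^2 = 892.0178
  (64 - 40.1333)^2 = 569.6178
  (27 - 40.1333)^2 = 172.4844
Step 3: Sum of squared deviations = 12607.7333
Step 4: Population variance = 12607.7333 / 15 = 840.5156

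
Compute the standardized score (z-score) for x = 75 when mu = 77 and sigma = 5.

-0.4

Step 1: Recall the z-score formula: z = (x - mu) / sigma
Step 2: Substitute values: z = (75 - 77) / 5
Step 3: z = -2 / 5 = -0.4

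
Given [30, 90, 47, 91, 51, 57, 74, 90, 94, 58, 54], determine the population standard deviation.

20.8608

Step 1: Compute the mean: 66.9091
Step 2: Sum of squared deviations from the mean: 4786.9091
Step 3: Population variance = 4786.9091 / 11 = 435.1736
Step 4: Standard deviation = sqrt(435.1736) = 20.8608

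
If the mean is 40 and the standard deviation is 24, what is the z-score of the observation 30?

-0.4167

Step 1: Recall the z-score formula: z = (x - mu) / sigma
Step 2: Substitute values: z = (30 - 40) / 24
Step 3: z = -10 / 24 = -0.4167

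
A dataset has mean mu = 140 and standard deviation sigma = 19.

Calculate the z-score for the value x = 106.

-1.7895

Step 1: Recall the z-score formula: z = (x - mu) / sigma
Step 2: Substitute values: z = (106 - 140) / 19
Step 3: z = -34 / 19 = -1.7895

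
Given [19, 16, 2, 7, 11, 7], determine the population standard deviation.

5.7639

Step 1: Compute the mean: 10.3333
Step 2: Sum of squared deviations from the mean: 199.3333
Step 3: Population variance = 199.3333 / 6 = 33.2222
Step 4: Standard deviation = sqrt(33.2222) = 5.7639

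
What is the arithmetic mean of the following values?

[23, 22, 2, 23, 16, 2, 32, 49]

21.125

Step 1: Sum all values: 23 + 22 + 2 + 23 + 16 + 2 + 32 + 49 = 169
Step 2: Count the number of values: n = 8
Step 3: Mean = sum / n = 169 / 8 = 21.125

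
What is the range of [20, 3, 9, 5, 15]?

17

Step 1: Identify the maximum value: max = 20
Step 2: Identify the minimum value: min = 3
Step 3: Range = max - min = 20 - 3 = 17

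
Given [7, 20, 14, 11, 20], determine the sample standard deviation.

5.6833

Step 1: Compute the mean: 14.4
Step 2: Sum of squared deviations from the mean: 129.2
Step 3: Sample variance = 129.2 / 4 = 32.3
Step 4: Standard deviation = sqrt(32.3) = 5.6833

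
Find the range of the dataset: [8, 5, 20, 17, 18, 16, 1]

19

Step 1: Identify the maximum value: max = 20
Step 2: Identify the minimum value: min = 1
Step 3: Range = max - min = 20 - 1 = 19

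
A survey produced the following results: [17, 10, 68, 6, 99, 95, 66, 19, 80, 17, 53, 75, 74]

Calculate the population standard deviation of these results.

32.4942

Step 1: Compute the mean: 52.2308
Step 2: Sum of squared deviations from the mean: 13726.3077
Step 3: Population variance = 13726.3077 / 13 = 1055.8698
Step 4: Standard deviation = sqrt(1055.8698) = 32.4942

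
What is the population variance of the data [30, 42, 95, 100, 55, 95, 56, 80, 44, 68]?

561.25

Step 1: Compute the mean: (30 + 42 + 95 + 100 + 55 + 95 + 56 + 80 + 44 + 68) / 10 = 66.5
Step 2: Compute squared deviations from the mean:
  (30 - 66.5)^2 = 1332.25
  (42 - 66.5)^2 = 600.25
  (95 - 66.5)^2 = 812.25
  (100 - 66.5)^2 = 1122.25
  (55 - 66.5)^2 = 132.25
  (95 - 66.5)^2 = 812.25
  (56 - 66.5)^2 = 110.25
  (80 - 66.5)^2 = 182.25
  (44 - 66.5)^2 = 506.25
  (68 - 66.5)^2 = 2.25
Step 3: Sum of squared deviations = 5612.5
Step 4: Population variance = 5612.5 / 10 = 561.25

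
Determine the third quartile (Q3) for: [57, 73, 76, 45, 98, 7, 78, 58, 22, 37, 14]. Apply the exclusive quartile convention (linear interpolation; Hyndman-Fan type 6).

76

Step 1: Sort the data: [7, 14, 22, 37, 45, 57, 58, 73, 76, 78, 98]
Step 2: n = 11
Step 3: Using the exclusive quartile method:
  Q1 = 22
  Q2 (median) = 57
  Q3 = 76
  IQR = Q3 - Q1 = 76 - 22 = 54
Step 4: Q3 = 76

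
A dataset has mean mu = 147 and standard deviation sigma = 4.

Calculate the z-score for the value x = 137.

-2.5

Step 1: Recall the z-score formula: z = (x - mu) / sigma
Step 2: Substitute values: z = (137 - 147) / 4
Step 3: z = -10 / 4 = -2.5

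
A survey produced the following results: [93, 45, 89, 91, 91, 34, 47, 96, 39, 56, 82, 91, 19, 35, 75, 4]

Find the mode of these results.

91

Step 1: Count the frequency of each value:
  4: appears 1 time(s)
  19: appears 1 time(s)
  34: appears 1 time(s)
  35: appears 1 time(s)
  39: appears 1 time(s)
  45: appears 1 time(s)
  47: appears 1 time(s)
  56: appears 1 time(s)
  75: appears 1 time(s)
  82: appears 1 time(s)
  89: appears 1 time(s)
  91: appears 3 time(s)
  93: appears 1 time(s)
  96: appears 1 time(s)
Step 2: The value 91 appears most frequently (3 times).
Step 3: Mode = 91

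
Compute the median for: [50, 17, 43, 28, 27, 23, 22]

27

Step 1: Sort the data in ascending order: [17, 22, 23, 27, 28, 43, 50]
Step 2: The number of values is n = 7.
Step 3: Since n is odd, the median is the middle value at position 4: 27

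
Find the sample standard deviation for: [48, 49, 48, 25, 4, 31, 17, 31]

16.3002

Step 1: Compute the mean: 31.625
Step 2: Sum of squared deviations from the mean: 1859.875
Step 3: Sample variance = 1859.875 / 7 = 265.6964
Step 4: Standard deviation = sqrt(265.6964) = 16.3002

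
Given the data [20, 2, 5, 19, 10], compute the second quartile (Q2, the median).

10

Step 1: Sort the data: [2, 5, 10, 19, 20]
Step 2: n = 5
Step 3: Q2 is the median. Since n is odd, it is the middle value at position 3: 10
Step 4: Q2 = 10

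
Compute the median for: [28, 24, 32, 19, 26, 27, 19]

26

Step 1: Sort the data in ascending order: [19, 19, 24, 26, 27, 28, 32]
Step 2: The number of values is n = 7.
Step 3: Since n is odd, the median is the middle value at position 4: 26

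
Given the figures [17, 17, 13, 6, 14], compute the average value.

13.4

Step 1: Sum all values: 17 + 17 + 13 + 6 + 14 = 67
Step 2: Count the number of values: n = 5
Step 3: Mean = sum / n = 67 / 5 = 13.4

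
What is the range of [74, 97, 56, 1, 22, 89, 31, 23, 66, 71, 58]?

96

Step 1: Identify the maximum value: max = 97
Step 2: Identify the minimum value: min = 1
Step 3: Range = max - min = 97 - 1 = 96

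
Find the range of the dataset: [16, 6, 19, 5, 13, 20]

15

Step 1: Identify the maximum value: max = 20
Step 2: Identify the minimum value: min = 5
Step 3: Range = max - min = 20 - 5 = 15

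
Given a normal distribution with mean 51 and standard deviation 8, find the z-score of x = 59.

1

Step 1: Recall the z-score formula: z = (x - mu) / sigma
Step 2: Substitute values: z = (59 - 51) / 8
Step 3: z = 8 / 8 = 1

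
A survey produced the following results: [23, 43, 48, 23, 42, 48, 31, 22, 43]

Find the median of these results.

42

Step 1: Sort the data in ascending order: [22, 23, 23, 31, 42, 43, 43, 48, 48]
Step 2: The number of values is n = 9.
Step 3: Since n is odd, the median is the middle value at position 5: 42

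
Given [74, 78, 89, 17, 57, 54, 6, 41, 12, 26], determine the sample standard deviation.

29.553

Step 1: Compute the mean: 45.4
Step 2: Sum of squared deviations from the mean: 7860.4
Step 3: Sample variance = 7860.4 / 9 = 873.3778
Step 4: Standard deviation = sqrt(873.3778) = 29.553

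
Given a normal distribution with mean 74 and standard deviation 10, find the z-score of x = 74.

0

Step 1: Recall the z-score formula: z = (x - mu) / sigma
Step 2: Substitute values: z = (74 - 74) / 10
Step 3: z = 0 / 10 = 0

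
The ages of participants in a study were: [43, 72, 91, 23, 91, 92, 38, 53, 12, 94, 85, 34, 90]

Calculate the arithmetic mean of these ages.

62.9231

Step 1: Sum all values: 43 + 72 + 91 + 23 + 91 + 92 + 38 + 53 + 12 + 94 + 85 + 34 + 90 = 818
Step 2: Count the number of values: n = 13
Step 3: Mean = sum / n = 818 / 13 = 62.9231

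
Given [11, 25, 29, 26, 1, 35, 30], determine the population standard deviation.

11.1337

Step 1: Compute the mean: 22.4286
Step 2: Sum of squared deviations from the mean: 867.7143
Step 3: Population variance = 867.7143 / 7 = 123.9592
Step 4: Standard deviation = sqrt(123.9592) = 11.1337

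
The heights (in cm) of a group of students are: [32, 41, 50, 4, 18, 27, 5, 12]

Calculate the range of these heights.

46

Step 1: Identify the maximum value: max = 50
Step 2: Identify the minimum value: min = 4
Step 3: Range = max - min = 50 - 4 = 46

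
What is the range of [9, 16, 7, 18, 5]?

13

Step 1: Identify the maximum value: max = 18
Step 2: Identify the minimum value: min = 5
Step 3: Range = max - min = 18 - 5 = 13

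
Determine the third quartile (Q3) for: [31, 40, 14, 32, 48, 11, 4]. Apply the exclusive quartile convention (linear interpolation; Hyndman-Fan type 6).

40

Step 1: Sort the data: [4, 11, 14, 31, 32, 40, 48]
Step 2: n = 7
Step 3: Using the exclusive quartile method:
  Q1 = 11
  Q2 (median) = 31
  Q3 = 40
  IQR = Q3 - Q1 = 40 - 11 = 29
Step 4: Q3 = 40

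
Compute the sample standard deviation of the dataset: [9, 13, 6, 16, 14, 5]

4.5056

Step 1: Compute the mean: 10.5
Step 2: Sum of squared deviations from the mean: 101.5
Step 3: Sample variance = 101.5 / 5 = 20.3
Step 4: Standard deviation = sqrt(20.3) = 4.5056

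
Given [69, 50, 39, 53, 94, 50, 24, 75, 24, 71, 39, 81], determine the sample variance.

502.75

Step 1: Compute the mean: (69 + 50 + 39 + 53 + 94 + 50 + 24 + 75 + 24 + 71 + 39 + 81) / 12 = 55.75
Step 2: Compute squared deviations from the mean:
  (69 - 55.75)^2 = 175.5625
  (50 - 55.75)^2 = 33.0625
  (39 - 55.75)^2 = 280.5625
  (53 - 55.75)^2 = 7.5625
  (94 - 55.75)^2 = 1463.0625
  (50 - 55.75)^2 = 33.0625
  (24 - 55.75)^2 = 1008.0625
  (75 - 55.75)^2 = 370.5625
  (24 - 55.75)^2 = 1008.0625
  (71 - 55.75)^2 = 232.5625
  (39 - 55.75)^2 = 280.5625
  (81 - 55.75)^2 = 637.5625
Step 3: Sum of squared deviations = 5530.25
Step 4: Sample variance = 5530.25 / 11 = 502.75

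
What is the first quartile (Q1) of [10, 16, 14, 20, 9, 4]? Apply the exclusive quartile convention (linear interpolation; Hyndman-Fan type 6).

7.75

Step 1: Sort the data: [4, 9, 10, 14, 16, 20]
Step 2: n = 6
Step 3: Using the exclusive quartile method:
  Q1 = 7.75
  Q2 (median) = 12
  Q3 = 17
  IQR = Q3 - Q1 = 17 - 7.75 = 9.25
Step 4: Q1 = 7.75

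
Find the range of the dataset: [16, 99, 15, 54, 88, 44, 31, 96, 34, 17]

84

Step 1: Identify the maximum value: max = 99
Step 2: Identify the minimum value: min = 15
Step 3: Range = max - min = 99 - 15 = 84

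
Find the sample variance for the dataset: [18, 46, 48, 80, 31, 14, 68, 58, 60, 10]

582.2333

Step 1: Compute the mean: (18 + 46 + 48 + 80 + 31 + 14 + 68 + 58 + 60 + 10) / 10 = 43.3
Step 2: Compute squared deviations from the mean:
  (18 - 43.3)^2 = 640.09
  (46 - 43.3)^2 = 7.29
  (48 - 43.3)^2 = 22.09
  (80 - 43.3)^2 = 1346.89
  (31 - 43.3)^2 = 151.29
  (14 - 43.3)^2 = 858.49
  (68 - 43.3)^2 = 610.09
  (58 - 43.3)^2 = 216.09
  (60 - 43.3)^2 = 278.89
  (10 - 43.3)^2 = 1108.89
Step 3: Sum of squared deviations = 5240.1
Step 4: Sample variance = 5240.1 / 9 = 582.2333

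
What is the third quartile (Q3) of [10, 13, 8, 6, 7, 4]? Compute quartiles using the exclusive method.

10.75

Step 1: Sort the data: [4, 6, 7, 8, 10, 13]
Step 2: n = 6
Step 3: Using the exclusive quartile method:
  Q1 = 5.5
  Q2 (median) = 7.5
  Q3 = 10.75
  IQR = Q3 - Q1 = 10.75 - 5.5 = 5.25
Step 4: Q3 = 10.75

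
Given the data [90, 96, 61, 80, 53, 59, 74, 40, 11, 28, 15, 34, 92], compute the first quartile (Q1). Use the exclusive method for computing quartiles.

31

Step 1: Sort the data: [11, 15, 28, 34, 40, 53, 59, 61, 74, 80, 90, 92, 96]
Step 2: n = 13
Step 3: Using the exclusive quartile method:
  Q1 = 31
  Q2 (median) = 59
  Q3 = 85
  IQR = Q3 - Q1 = 85 - 31 = 54
Step 4: Q1 = 31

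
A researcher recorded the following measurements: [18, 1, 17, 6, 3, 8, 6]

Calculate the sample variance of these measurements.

43.619

Step 1: Compute the mean: (18 + 1 + 17 + 6 + 3 + 8 + 6) / 7 = 8.4286
Step 2: Compute squared deviations from the mean:
  (18 - 8.4286)^2 = 91.6122
  (1 - 8.4286)^2 = 55.1837
  (17 - 8.4286)^2 = 73.4694
  (6 - 8.4286)^2 = 5.898
  (3 - 8.4286)^2 = 29.4694
  (8 - 8.4286)^2 = 0.1837
  (6 - 8.4286)^2 = 5.898
Step 3: Sum of squared deviations = 261.7143
Step 4: Sample variance = 261.7143 / 6 = 43.619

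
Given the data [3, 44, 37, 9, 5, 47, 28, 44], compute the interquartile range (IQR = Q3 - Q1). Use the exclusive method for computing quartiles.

38

Step 1: Sort the data: [3, 5, 9, 28, 37, 44, 44, 47]
Step 2: n = 8
Step 3: Using the exclusive quartile method:
  Q1 = 6
  Q2 (median) = 32.5
  Q3 = 44
  IQR = Q3 - Q1 = 44 - 6 = 38
Step 4: IQR = 38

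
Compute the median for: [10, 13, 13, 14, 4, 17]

13

Step 1: Sort the data in ascending order: [4, 10, 13, 13, 14, 17]
Step 2: The number of values is n = 6.
Step 3: Since n is even, the median is the average of positions 3 and 4:
  Median = (13 + 13) / 2 = 13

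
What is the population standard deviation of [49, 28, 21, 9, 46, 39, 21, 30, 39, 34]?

11.732

Step 1: Compute the mean: 31.6
Step 2: Sum of squared deviations from the mean: 1376.4
Step 3: Population variance = 1376.4 / 10 = 137.64
Step 4: Standard deviation = sqrt(137.64) = 11.732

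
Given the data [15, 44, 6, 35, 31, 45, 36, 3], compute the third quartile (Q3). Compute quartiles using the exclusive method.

42

Step 1: Sort the data: [3, 6, 15, 31, 35, 36, 44, 45]
Step 2: n = 8
Step 3: Using the exclusive quartile method:
  Q1 = 8.25
  Q2 (median) = 33
  Q3 = 42
  IQR = Q3 - Q1 = 42 - 8.25 = 33.75
Step 4: Q3 = 42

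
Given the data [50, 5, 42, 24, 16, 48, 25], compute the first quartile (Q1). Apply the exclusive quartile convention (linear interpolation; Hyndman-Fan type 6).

16

Step 1: Sort the data: [5, 16, 24, 25, 42, 48, 50]
Step 2: n = 7
Step 3: Using the exclusive quartile method:
  Q1 = 16
  Q2 (median) = 25
  Q3 = 48
  IQR = Q3 - Q1 = 48 - 16 = 32
Step 4: Q1 = 16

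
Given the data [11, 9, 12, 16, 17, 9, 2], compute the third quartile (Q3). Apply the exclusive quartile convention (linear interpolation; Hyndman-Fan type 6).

16

Step 1: Sort the data: [2, 9, 9, 11, 12, 16, 17]
Step 2: n = 7
Step 3: Using the exclusive quartile method:
  Q1 = 9
  Q2 (median) = 11
  Q3 = 16
  IQR = Q3 - Q1 = 16 - 9 = 7
Step 4: Q3 = 16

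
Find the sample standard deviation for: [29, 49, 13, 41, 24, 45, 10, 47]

15.4988

Step 1: Compute the mean: 32.25
Step 2: Sum of squared deviations from the mean: 1681.5
Step 3: Sample variance = 1681.5 / 7 = 240.2143
Step 4: Standard deviation = sqrt(240.2143) = 15.4988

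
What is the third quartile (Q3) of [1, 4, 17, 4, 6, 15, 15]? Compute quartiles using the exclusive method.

15

Step 1: Sort the data: [1, 4, 4, 6, 15, 15, 17]
Step 2: n = 7
Step 3: Using the exclusive quartile method:
  Q1 = 4
  Q2 (median) = 6
  Q3 = 15
  IQR = Q3 - Q1 = 15 - 4 = 11
Step 4: Q3 = 15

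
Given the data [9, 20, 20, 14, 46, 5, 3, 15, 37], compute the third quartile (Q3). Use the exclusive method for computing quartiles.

28.5

Step 1: Sort the data: [3, 5, 9, 14, 15, 20, 20, 37, 46]
Step 2: n = 9
Step 3: Using the exclusive quartile method:
  Q1 = 7
  Q2 (median) = 15
  Q3 = 28.5
  IQR = Q3 - Q1 = 28.5 - 7 = 21.5
Step 4: Q3 = 28.5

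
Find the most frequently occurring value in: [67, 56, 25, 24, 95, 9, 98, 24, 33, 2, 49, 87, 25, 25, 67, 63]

25

Step 1: Count the frequency of each value:
  2: appears 1 time(s)
  9: appears 1 time(s)
  24: appears 2 time(s)
  25: appears 3 time(s)
  33: appears 1 time(s)
  49: appears 1 time(s)
  56: appears 1 time(s)
  63: appears 1 time(s)
  67: appears 2 time(s)
  87: appears 1 time(s)
  95: appears 1 time(s)
  98: appears 1 time(s)
Step 2: The value 25 appears most frequently (3 times).
Step 3: Mode = 25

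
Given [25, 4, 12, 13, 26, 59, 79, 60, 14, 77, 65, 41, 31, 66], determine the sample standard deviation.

26.2088

Step 1: Compute the mean: 40.8571
Step 2: Sum of squared deviations from the mean: 8929.7143
Step 3: Sample variance = 8929.7143 / 13 = 686.9011
Step 4: Standard deviation = sqrt(686.9011) = 26.2088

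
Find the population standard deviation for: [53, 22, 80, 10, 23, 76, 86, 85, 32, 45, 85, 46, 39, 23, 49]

25.3758

Step 1: Compute the mean: 50.2667
Step 2: Sum of squared deviations from the mean: 9658.9333
Step 3: Population variance = 9658.9333 / 15 = 643.9289
Step 4: Standard deviation = sqrt(643.9289) = 25.3758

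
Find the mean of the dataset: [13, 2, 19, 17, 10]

12.2

Step 1: Sum all values: 13 + 2 + 19 + 17 + 10 = 61
Step 2: Count the number of values: n = 5
Step 3: Mean = sum / n = 61 / 5 = 12.2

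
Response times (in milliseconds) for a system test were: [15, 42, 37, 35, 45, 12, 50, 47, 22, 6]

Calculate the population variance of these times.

230.89

Step 1: Compute the mean: (15 + 42 + 37 + 35 + 45 + 12 + 50 + 47 + 22 + 6) / 10 = 31.1
Step 2: Compute squared deviations from the mean:
  (15 - 31.1)^2 = 259.21
  (42 - 31.1)^2 = 118.81
  (37 - 31.1)^2 = 34.81
  (35 - 31.1)^2 = 15.21
  (45 - 31.1)^2 = 193.21
  (12 - 31.1)^2 = 364.81
  (50 - 31.1)^2 = 357.21
  (47 - 31.1)^2 = 252.81
  (22 - 31.1)^2 = 82.81
  (6 - 31.1)^2 = 630.01
Step 3: Sum of squared deviations = 2308.9
Step 4: Population variance = 2308.9 / 10 = 230.89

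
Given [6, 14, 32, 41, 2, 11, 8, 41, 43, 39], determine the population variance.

256.01

Step 1: Compute the mean: (6 + 14 + 32 + 41 + 2 + 11 + 8 + 41 + 43 + 39) / 10 = 23.7
Step 2: Compute squared deviations from the mean:
  (6 - 23.7)^2 = 313.29
  (14 - 23.7)^2 = 94.09
  (32 - 23.7)^2 = 68.89
  (41 - 23.7)^2 = 299.29
  (2 - 23.7)^2 = 470.89
  (11 - 23.7)^2 = 161.29
  (8 - 23.7)^2 = 246.49
  (41 - 23.7)^2 = 299.29
  (43 - 23.7)^2 = 372.49
  (39 - 23.7)^2 = 234.09
Step 3: Sum of squared deviations = 2560.1
Step 4: Population variance = 2560.1 / 10 = 256.01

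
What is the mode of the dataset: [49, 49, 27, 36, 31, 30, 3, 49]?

49

Step 1: Count the frequency of each value:
  3: appears 1 time(s)
  27: appears 1 time(s)
  30: appears 1 time(s)
  31: appears 1 time(s)
  36: appears 1 time(s)
  49: appears 3 time(s)
Step 2: The value 49 appears most frequently (3 times).
Step 3: Mode = 49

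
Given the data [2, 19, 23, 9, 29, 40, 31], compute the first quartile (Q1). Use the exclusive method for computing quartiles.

9

Step 1: Sort the data: [2, 9, 19, 23, 29, 31, 40]
Step 2: n = 7
Step 3: Using the exclusive quartile method:
  Q1 = 9
  Q2 (median) = 23
  Q3 = 31
  IQR = Q3 - Q1 = 31 - 9 = 22
Step 4: Q1 = 9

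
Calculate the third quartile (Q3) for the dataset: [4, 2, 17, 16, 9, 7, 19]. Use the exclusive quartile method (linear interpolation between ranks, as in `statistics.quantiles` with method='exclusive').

17

Step 1: Sort the data: [2, 4, 7, 9, 16, 17, 19]
Step 2: n = 7
Step 3: Using the exclusive quartile method:
  Q1 = 4
  Q2 (median) = 9
  Q3 = 17
  IQR = Q3 - Q1 = 17 - 4 = 13
Step 4: Q3 = 17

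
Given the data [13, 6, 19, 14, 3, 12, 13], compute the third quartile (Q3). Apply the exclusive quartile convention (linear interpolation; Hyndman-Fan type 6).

14

Step 1: Sort the data: [3, 6, 12, 13, 13, 14, 19]
Step 2: n = 7
Step 3: Using the exclusive quartile method:
  Q1 = 6
  Q2 (median) = 13
  Q3 = 14
  IQR = Q3 - Q1 = 14 - 6 = 8
Step 4: Q3 = 14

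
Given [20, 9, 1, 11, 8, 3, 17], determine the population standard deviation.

6.3792

Step 1: Compute the mean: 9.8571
Step 2: Sum of squared deviations from the mean: 284.8571
Step 3: Population variance = 284.8571 / 7 = 40.6939
Step 4: Standard deviation = sqrt(40.6939) = 6.3792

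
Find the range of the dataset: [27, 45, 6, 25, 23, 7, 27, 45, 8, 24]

39

Step 1: Identify the maximum value: max = 45
Step 2: Identify the minimum value: min = 6
Step 3: Range = max - min = 45 - 6 = 39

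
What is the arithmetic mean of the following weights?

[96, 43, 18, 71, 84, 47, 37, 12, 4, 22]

43.4

Step 1: Sum all values: 96 + 43 + 18 + 71 + 84 + 47 + 37 + 12 + 4 + 22 = 434
Step 2: Count the number of values: n = 10
Step 3: Mean = sum / n = 434 / 10 = 43.4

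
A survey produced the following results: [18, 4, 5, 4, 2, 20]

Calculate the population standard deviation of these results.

7.2667

Step 1: Compute the mean: 8.8333
Step 2: Sum of squared deviations from the mean: 316.8333
Step 3: Population variance = 316.8333 / 6 = 52.8056
Step 4: Standard deviation = sqrt(52.8056) = 7.2667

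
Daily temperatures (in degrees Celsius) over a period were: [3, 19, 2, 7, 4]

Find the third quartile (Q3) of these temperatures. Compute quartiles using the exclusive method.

13

Step 1: Sort the data: [2, 3, 4, 7, 19]
Step 2: n = 5
Step 3: Using the exclusive quartile method:
  Q1 = 2.5
  Q2 (median) = 4
  Q3 = 13
  IQR = Q3 - Q1 = 13 - 2.5 = 10.5
Step 4: Q3 = 13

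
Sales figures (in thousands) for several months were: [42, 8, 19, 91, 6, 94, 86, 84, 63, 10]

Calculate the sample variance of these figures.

1395.7889

Step 1: Compute the mean: (42 + 8 + 19 + 91 + 6 + 94 + 86 + 84 + 63 + 10) / 10 = 50.3
Step 2: Compute squared deviations from the mean:
  (42 - 50.3)^2 = 68.89
  (8 - 50.3)^2 = 1789.29
  (19 - 50.3)^2 = 979.69
  (91 - 50.3)^2 = 1656.49
  (6 - 50.3)^2 = 1962.49
  (94 - 50.3)^2 = 1909.69
  (86 - 50.3)^2 = 1274.49
  (84 - 50.3)^2 = 1135.69
  (63 - 50.3)^2 = 161.29
  (10 - 50.3)^2 = 1624.09
Step 3: Sum of squared deviations = 12562.1
Step 4: Sample variance = 12562.1 / 9 = 1395.7889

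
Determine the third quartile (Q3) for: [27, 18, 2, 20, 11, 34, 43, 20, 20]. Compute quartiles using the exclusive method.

30.5

Step 1: Sort the data: [2, 11, 18, 20, 20, 20, 27, 34, 43]
Step 2: n = 9
Step 3: Using the exclusive quartile method:
  Q1 = 14.5
  Q2 (median) = 20
  Q3 = 30.5
  IQR = Q3 - Q1 = 30.5 - 14.5 = 16
Step 4: Q3 = 30.5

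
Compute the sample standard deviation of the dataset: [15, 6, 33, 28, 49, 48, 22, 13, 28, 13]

14.6913

Step 1: Compute the mean: 25.5
Step 2: Sum of squared deviations from the mean: 1942.5
Step 3: Sample variance = 1942.5 / 9 = 215.8333
Step 4: Standard deviation = sqrt(215.8333) = 14.6913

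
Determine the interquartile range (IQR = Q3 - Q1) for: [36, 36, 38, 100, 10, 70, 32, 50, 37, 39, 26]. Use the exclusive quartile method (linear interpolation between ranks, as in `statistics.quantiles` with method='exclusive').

18

Step 1: Sort the data: [10, 26, 32, 36, 36, 37, 38, 39, 50, 70, 100]
Step 2: n = 11
Step 3: Using the exclusive quartile method:
  Q1 = 32
  Q2 (median) = 37
  Q3 = 50
  IQR = Q3 - Q1 = 50 - 32 = 18
Step 4: IQR = 18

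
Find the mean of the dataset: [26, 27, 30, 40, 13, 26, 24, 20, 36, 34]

27.6

Step 1: Sum all values: 26 + 27 + 30 + 40 + 13 + 26 + 24 + 20 + 36 + 34 = 276
Step 2: Count the number of values: n = 10
Step 3: Mean = sum / n = 276 / 10 = 27.6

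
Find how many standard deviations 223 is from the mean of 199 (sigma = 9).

2.6667

Step 1: Recall the z-score formula: z = (x - mu) / sigma
Step 2: Substitute values: z = (223 - 199) / 9
Step 3: z = 24 / 9 = 2.6667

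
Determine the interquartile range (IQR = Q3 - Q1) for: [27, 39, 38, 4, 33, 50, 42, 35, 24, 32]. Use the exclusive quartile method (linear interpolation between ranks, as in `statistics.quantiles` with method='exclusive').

13.5

Step 1: Sort the data: [4, 24, 27, 32, 33, 35, 38, 39, 42, 50]
Step 2: n = 10
Step 3: Using the exclusive quartile method:
  Q1 = 26.25
  Q2 (median) = 34
  Q3 = 39.75
  IQR = Q3 - Q1 = 39.75 - 26.25 = 13.5
Step 4: IQR = 13.5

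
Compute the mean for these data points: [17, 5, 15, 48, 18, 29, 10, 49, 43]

26

Step 1: Sum all values: 17 + 5 + 15 + 48 + 18 + 29 + 10 + 49 + 43 = 234
Step 2: Count the number of values: n = 9
Step 3: Mean = sum / n = 234 / 9 = 26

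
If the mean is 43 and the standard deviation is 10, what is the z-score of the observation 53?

1

Step 1: Recall the z-score formula: z = (x - mu) / sigma
Step 2: Substitute values: z = (53 - 43) / 10
Step 3: z = 10 / 10 = 1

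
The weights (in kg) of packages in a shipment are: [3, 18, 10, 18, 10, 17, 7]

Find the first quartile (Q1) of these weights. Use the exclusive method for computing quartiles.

7

Step 1: Sort the data: [3, 7, 10, 10, 17, 18, 18]
Step 2: n = 7
Step 3: Using the exclusive quartile method:
  Q1 = 7
  Q2 (median) = 10
  Q3 = 18
  IQR = Q3 - Q1 = 18 - 7 = 11
Step 4: Q1 = 7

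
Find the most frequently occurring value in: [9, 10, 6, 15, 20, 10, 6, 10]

10

Step 1: Count the frequency of each value:
  6: appears 2 time(s)
  9: appears 1 time(s)
  10: appears 3 time(s)
  15: appears 1 time(s)
  20: appears 1 time(s)
Step 2: The value 10 appears most frequently (3 times).
Step 3: Mode = 10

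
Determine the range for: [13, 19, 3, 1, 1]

18

Step 1: Identify the maximum value: max = 19
Step 2: Identify the minimum value: min = 1
Step 3: Range = max - min = 19 - 1 = 18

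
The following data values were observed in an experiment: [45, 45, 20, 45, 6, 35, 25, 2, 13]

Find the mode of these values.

45

Step 1: Count the frequency of each value:
  2: appears 1 time(s)
  6: appears 1 time(s)
  13: appears 1 time(s)
  20: appears 1 time(s)
  25: appears 1 time(s)
  35: appears 1 time(s)
  45: appears 3 time(s)
Step 2: The value 45 appears most frequently (3 times).
Step 3: Mode = 45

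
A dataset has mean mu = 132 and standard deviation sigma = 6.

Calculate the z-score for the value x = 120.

-2

Step 1: Recall the z-score formula: z = (x - mu) / sigma
Step 2: Substitute values: z = (120 - 132) / 6
Step 3: z = -12 / 6 = -2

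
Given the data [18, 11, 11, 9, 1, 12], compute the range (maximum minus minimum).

17

Step 1: Identify the maximum value: max = 18
Step 2: Identify the minimum value: min = 1
Step 3: Range = max - min = 18 - 1 = 17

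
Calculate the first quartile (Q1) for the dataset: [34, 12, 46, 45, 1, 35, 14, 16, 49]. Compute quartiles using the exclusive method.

13

Step 1: Sort the data: [1, 12, 14, 16, 34, 35, 45, 46, 49]
Step 2: n = 9
Step 3: Using the exclusive quartile method:
  Q1 = 13
  Q2 (median) = 34
  Q3 = 45.5
  IQR = Q3 - Q1 = 45.5 - 13 = 32.5
Step 4: Q1 = 13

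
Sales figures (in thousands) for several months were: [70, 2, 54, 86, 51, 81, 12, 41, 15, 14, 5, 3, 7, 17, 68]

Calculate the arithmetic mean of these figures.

35.0667

Step 1: Sum all values: 70 + 2 + 54 + 86 + 51 + 81 + 12 + 41 + 15 + 14 + 5 + 3 + 7 + 17 + 68 = 526
Step 2: Count the number of values: n = 15
Step 3: Mean = sum / n = 526 / 15 = 35.0667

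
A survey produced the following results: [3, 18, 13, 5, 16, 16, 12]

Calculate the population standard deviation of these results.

5.3299

Step 1: Compute the mean: 11.8571
Step 2: Sum of squared deviations from the mean: 198.8571
Step 3: Population variance = 198.8571 / 7 = 28.4082
Step 4: Standard deviation = sqrt(28.4082) = 5.3299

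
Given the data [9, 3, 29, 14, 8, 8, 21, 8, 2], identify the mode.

8

Step 1: Count the frequency of each value:
  2: appears 1 time(s)
  3: appears 1 time(s)
  8: appears 3 time(s)
  9: appears 1 time(s)
  14: appears 1 time(s)
  21: appears 1 time(s)
  29: appears 1 time(s)
Step 2: The value 8 appears most frequently (3 times).
Step 3: Mode = 8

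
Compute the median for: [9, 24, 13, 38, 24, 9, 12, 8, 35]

13

Step 1: Sort the data in ascending order: [8, 9, 9, 12, 13, 24, 24, 35, 38]
Step 2: The number of values is n = 9.
Step 3: Since n is odd, the median is the middle value at position 5: 13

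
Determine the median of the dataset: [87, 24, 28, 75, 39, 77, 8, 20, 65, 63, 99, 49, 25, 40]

44.5

Step 1: Sort the data in ascending order: [8, 20, 24, 25, 28, 39, 40, 49, 63, 65, 75, 77, 87, 99]
Step 2: The number of values is n = 14.
Step 3: Since n is even, the median is the average of positions 7 and 8:
  Median = (40 + 49) / 2 = 44.5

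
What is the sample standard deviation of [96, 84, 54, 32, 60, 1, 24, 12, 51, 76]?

31.4466

Step 1: Compute the mean: 49
Step 2: Sum of squared deviations from the mean: 8900
Step 3: Sample variance = 8900 / 9 = 988.8889
Step 4: Standard deviation = sqrt(988.8889) = 31.4466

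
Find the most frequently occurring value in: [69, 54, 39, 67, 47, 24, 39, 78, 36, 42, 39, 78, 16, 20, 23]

39

Step 1: Count the frequency of each value:
  16: appears 1 time(s)
  20: appears 1 time(s)
  23: appears 1 time(s)
  24: appears 1 time(s)
  36: appears 1 time(s)
  39: appears 3 time(s)
  42: appears 1 time(s)
  47: appears 1 time(s)
  54: appears 1 time(s)
  67: appears 1 time(s)
  69: appears 1 time(s)
  78: appears 2 time(s)
Step 2: The value 39 appears most frequently (3 times).
Step 3: Mode = 39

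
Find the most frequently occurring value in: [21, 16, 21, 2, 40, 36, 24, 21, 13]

21

Step 1: Count the frequency of each value:
  2: appears 1 time(s)
  13: appears 1 time(s)
  16: appears 1 time(s)
  21: appears 3 time(s)
  24: appears 1 time(s)
  36: appears 1 time(s)
  40: appears 1 time(s)
Step 2: The value 21 appears most frequently (3 times).
Step 3: Mode = 21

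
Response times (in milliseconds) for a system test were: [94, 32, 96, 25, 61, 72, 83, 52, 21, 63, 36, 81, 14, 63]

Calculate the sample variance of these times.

747.1703

Step 1: Compute the mean: (94 + 32 + 96 + 25 + 61 + 72 + 83 + 52 + 21 + 63 + 36 + 81 + 14 + 63) / 14 = 56.6429
Step 2: Compute squared deviations from the mean:
  (94 - 56.6429)^2 = 1395.5561
  (32 - 56.6429)^2 = 607.2704
  (96 - 56.6429)^2 = 1548.9847
  (25 - 56.6429)^2 = 1001.2704
  (61 - 56.6429)^2 = 18.9847
  (72 - 56.6429)^2 = 235.8418
  (83 - 56.6429)^2 = 694.699
  (52 - 56.6429)^2 = 21.5561
  (21 - 56.6429)^2 = 1270.4133
  (63 - 56.6429)^2 = 40.4133
  (36 - 56.6429)^2 = 426.1276
  (81 - 56.6429)^2 = 593.2704
  (14 - 56.6429)^2 = 1818.4133
  (63 - 56.6429)^2 = 40.4133
Step 3: Sum of squared deviations = 9713.2143
Step 4: Sample variance = 9713.2143 / 13 = 747.1703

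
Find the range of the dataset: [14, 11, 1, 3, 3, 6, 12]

13

Step 1: Identify the maximum value: max = 14
Step 2: Identify the minimum value: min = 1
Step 3: Range = max - min = 14 - 1 = 13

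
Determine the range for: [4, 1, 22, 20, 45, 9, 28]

44

Step 1: Identify the maximum value: max = 45
Step 2: Identify the minimum value: min = 1
Step 3: Range = max - min = 45 - 1 = 44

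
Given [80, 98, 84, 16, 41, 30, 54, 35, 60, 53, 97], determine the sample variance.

768.2909

Step 1: Compute the mean: (80 + 98 + 84 + 16 + 41 + 30 + 54 + 35 + 60 + 53 + 97) / 11 = 58.9091
Step 2: Compute squared deviations from the mean:
  (80 - 58.9091)^2 = 444.8264
  (98 - 58.9091)^2 = 1528.0992
  (84 - 58.9091)^2 = 629.5537
  (16 - 58.9091)^2 = 1841.1901
  (41 - 58.9091)^2 = 320.7355
  (30 - 58.9091)^2 = 835.7355
  (54 - 58.9091)^2 = 24.0992
  (35 - 58.9091)^2 = 571.6446
  (60 - 58.9091)^2 = 1.1901
  (53 - 58.9091)^2 = 34.9174
  (97 - 58.9091)^2 = 1450.9174
Step 3: Sum of squared deviations = 7682.9091
Step 4: Sample variance = 7682.9091 / 10 = 768.2909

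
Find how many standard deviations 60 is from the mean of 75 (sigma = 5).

-3

Step 1: Recall the z-score formula: z = (x - mu) / sigma
Step 2: Substitute values: z = (60 - 75) / 5
Step 3: z = -15 / 5 = -3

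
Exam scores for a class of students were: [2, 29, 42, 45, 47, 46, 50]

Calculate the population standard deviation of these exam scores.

15.7091

Step 1: Compute the mean: 37.2857
Step 2: Sum of squared deviations from the mean: 1727.4286
Step 3: Population variance = 1727.4286 / 7 = 246.7755
Step 4: Standard deviation = sqrt(246.7755) = 15.7091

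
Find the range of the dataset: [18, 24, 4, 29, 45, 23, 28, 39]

41

Step 1: Identify the maximum value: max = 45
Step 2: Identify the minimum value: min = 4
Step 3: Range = max - min = 45 - 4 = 41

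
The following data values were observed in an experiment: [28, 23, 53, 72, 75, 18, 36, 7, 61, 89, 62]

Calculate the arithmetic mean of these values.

47.6364

Step 1: Sum all values: 28 + 23 + 53 + 72 + 75 + 18 + 36 + 7 + 61 + 89 + 62 = 524
Step 2: Count the number of values: n = 11
Step 3: Mean = sum / n = 524 / 11 = 47.6364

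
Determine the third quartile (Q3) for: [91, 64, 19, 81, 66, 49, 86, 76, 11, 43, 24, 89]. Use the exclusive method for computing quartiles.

84.75

Step 1: Sort the data: [11, 19, 24, 43, 49, 64, 66, 76, 81, 86, 89, 91]
Step 2: n = 12
Step 3: Using the exclusive quartile method:
  Q1 = 28.75
  Q2 (median) = 65
  Q3 = 84.75
  IQR = Q3 - Q1 = 84.75 - 28.75 = 56
Step 4: Q3 = 84.75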